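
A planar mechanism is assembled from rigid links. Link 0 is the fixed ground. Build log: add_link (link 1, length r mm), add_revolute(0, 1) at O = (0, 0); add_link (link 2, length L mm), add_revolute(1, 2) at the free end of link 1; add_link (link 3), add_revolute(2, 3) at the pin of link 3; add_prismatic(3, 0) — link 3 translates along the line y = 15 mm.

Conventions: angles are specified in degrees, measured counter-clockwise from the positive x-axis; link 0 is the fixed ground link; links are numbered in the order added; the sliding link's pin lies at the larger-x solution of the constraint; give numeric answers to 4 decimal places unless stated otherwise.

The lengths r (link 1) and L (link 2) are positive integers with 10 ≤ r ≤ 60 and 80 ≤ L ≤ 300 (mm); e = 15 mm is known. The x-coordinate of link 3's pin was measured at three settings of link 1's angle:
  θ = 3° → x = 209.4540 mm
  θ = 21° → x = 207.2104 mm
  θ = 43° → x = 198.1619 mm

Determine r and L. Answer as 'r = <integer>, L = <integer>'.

constraint per measurement: (x − r cos θ)² + (r sin θ − e)² = L²
subtracting the θ₁ and θ₂ equations cancels the r² and L² terms:
r = (x₁² − x₂²) / (2[(x₁cos θ₁ + e sin θ₁) − (x₂cos θ₂ + e sin θ₂)]) = 42.0000 → r = 42
L² = (x₁ − r cos θ₁)² + (r sin θ₁ − e)² = 28224.0110 → L = 168.0000 → L = 168
check at θ₃=43°: x = 198.1619 (printed 198.1619) ✓

r = 42, L = 168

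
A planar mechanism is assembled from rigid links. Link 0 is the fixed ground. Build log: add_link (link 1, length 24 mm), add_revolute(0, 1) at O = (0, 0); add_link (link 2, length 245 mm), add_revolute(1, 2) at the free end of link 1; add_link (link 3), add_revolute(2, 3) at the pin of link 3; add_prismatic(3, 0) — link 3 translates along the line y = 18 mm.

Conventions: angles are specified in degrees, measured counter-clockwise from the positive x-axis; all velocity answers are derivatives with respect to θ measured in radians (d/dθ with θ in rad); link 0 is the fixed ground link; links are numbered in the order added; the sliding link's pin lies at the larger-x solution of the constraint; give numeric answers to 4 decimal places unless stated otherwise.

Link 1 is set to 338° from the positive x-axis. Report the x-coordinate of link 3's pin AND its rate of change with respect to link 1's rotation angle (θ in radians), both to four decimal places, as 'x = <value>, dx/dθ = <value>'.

geometry: r = 24 mm, L = 245 mm, e = 18 mm
crank pin P = (r cos θ, r sin θ) = (22.252413, -8.990558)
h = r sin θ − e = -8.990558 − 18 = -26.990558
x = r cos θ + √(L² − h²) = 22.252413 + 243.508747 = 265.761159
dx/dθ = −r sin θ − h·r cos θ/√(L² − h²) (θ in radians; h = -26.990558) = 11.457020

x = 265.7612, dx/dθ = 11.4570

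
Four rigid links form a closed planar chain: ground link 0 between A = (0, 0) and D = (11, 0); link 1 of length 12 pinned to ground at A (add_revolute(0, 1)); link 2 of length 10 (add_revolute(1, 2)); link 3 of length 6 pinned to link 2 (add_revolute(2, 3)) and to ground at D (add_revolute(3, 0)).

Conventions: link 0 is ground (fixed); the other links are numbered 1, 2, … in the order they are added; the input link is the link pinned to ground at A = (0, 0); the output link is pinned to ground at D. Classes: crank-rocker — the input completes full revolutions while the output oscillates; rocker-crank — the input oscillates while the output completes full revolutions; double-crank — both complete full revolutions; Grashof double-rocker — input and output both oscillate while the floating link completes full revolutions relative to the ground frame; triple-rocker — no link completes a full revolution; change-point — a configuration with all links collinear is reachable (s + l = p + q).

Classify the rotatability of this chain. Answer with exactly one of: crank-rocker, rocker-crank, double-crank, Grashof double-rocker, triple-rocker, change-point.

lengths: ground=11, input=12, coupler=10, output=6
sorted: s=6 (shortest), l=12 (longest), p+q=21
s + l = 18 vs p + q = 21
s + l < p + q (Grashof) with shortest = output link → rocker-crank

rocker-crank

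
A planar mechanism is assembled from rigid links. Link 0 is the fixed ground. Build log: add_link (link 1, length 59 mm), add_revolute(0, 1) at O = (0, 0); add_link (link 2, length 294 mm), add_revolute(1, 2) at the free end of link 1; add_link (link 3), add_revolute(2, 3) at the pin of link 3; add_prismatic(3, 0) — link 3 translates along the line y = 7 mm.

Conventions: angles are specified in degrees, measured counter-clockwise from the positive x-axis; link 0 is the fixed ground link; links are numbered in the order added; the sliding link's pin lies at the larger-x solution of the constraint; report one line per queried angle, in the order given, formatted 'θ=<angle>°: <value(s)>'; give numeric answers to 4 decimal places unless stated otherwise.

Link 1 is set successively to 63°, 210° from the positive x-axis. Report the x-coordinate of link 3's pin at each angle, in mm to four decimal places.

geometry: r = 59 mm, L = 294 mm, e = 7 mm
θ=63°: crank pin P = (r cos θ, r sin θ) = (26.785439, 52.569385)
θ=63°: h = r sin θ − e = 52.569385 − 7 = 45.569385
θ=63°: x = r cos θ + √(L² − h²) = 26.785439 + 290.446951 = 317.232390
θ=210°: crank pin P = (r cos θ, r sin θ) = (-51.095499, -29.500000)
θ=210°: h = r sin θ − e = -29.500000 − 7 = -36.500000
θ=210°: x = r cos θ + √(L² − h²) = -51.095499 + 291.725470 = 240.629971

θ=63°: 317.2324
θ=210°: 240.6300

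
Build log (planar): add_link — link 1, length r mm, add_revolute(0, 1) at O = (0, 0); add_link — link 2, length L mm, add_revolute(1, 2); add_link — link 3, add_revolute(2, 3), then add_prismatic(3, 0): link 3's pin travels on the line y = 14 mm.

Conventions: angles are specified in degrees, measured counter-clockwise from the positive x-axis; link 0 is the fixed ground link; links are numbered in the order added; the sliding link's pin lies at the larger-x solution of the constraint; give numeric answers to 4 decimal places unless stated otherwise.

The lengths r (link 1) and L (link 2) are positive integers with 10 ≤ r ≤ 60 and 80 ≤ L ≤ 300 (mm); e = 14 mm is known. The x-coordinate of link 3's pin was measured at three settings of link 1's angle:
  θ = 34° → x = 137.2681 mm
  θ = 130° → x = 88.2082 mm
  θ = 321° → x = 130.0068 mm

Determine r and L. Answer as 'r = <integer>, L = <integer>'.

constraint per measurement: (x − r cos θ)² + (r sin θ − e)² = L²
subtracting the θ₁ and θ₂ equations cancels the r² and L² terms:
r = (x₁² − x₂²) / (2[(x₁cos θ₁ + e sin θ₁) − (x₂cos θ₂ + e sin θ₂)]) = 33.0000 → r = 33
L² = (x₁ − r cos θ₁)² + (r sin θ₁ − e)² = 12100.0098 → L = 110.0000 → L = 110
check at θ₃=321°: x = 130.0068 (printed 130.0068) ✓

r = 33, L = 110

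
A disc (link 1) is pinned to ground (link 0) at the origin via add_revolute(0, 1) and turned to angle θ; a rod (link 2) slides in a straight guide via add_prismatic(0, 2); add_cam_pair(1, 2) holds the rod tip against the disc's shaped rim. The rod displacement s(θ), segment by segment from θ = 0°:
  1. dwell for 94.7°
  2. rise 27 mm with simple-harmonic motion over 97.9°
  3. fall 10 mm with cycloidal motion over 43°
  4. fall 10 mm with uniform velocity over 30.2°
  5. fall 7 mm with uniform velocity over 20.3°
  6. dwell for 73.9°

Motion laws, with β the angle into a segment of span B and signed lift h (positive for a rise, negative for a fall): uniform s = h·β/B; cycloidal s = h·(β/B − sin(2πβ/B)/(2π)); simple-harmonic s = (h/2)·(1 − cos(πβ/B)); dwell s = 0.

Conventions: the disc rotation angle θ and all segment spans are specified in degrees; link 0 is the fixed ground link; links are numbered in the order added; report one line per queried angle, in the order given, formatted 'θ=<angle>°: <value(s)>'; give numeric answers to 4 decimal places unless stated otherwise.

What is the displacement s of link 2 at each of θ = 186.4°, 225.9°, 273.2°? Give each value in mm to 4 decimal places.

segment 1 (0° to 94.7°, dwell): s unchanged at 0.0000
θ = 186.4° falls in segment 2 (94.7° to 192.6°, simple-harmonic, h = 27): β = 186.4 − 94.7 = 91.7°, B = 97.9°; Δs = 27/2·(1 − cos(π·0.9367)) = 26.7337; s = 0.0000 + 26.7337 = 26.7337
segment 2 (94.7° to 192.6°, simple-harmonic, h = 27) is passed completely: s = 0.0000 + (27) = 27.0000
θ = 225.9° falls in segment 3 (192.6° to 235.6°, cycloidal, h = -10): β = 225.9 − 192.6 = 33.3°, B = 43°; Δs = -10·(0.7744 − sin(2π·0.7744)/(2π)) = -9.3170; s = 27.0000 − 9.3170 = 17.6830
segment 3 (192.6° to 235.6°, cycloidal, h = -10) is passed completely: s = 27.0000 + (-10) = 17.0000
segment 4 (235.6° to 265.8°, uniform, h = -10) is passed completely: s = 17.0000 + (-10) = 7.0000
θ = 273.2° falls in segment 5 (265.8° to 286.1°, uniform, h = -7): β = 273.2 − 265.8 = 7.4°, B = 20.3°; Δs = -7·7.4/20.3 = -2.5517; s = 7.0000 − 2.5517 = 4.4483

θ=186.4°: 26.7337
θ=225.9°: 17.6830
θ=273.2°: 4.4483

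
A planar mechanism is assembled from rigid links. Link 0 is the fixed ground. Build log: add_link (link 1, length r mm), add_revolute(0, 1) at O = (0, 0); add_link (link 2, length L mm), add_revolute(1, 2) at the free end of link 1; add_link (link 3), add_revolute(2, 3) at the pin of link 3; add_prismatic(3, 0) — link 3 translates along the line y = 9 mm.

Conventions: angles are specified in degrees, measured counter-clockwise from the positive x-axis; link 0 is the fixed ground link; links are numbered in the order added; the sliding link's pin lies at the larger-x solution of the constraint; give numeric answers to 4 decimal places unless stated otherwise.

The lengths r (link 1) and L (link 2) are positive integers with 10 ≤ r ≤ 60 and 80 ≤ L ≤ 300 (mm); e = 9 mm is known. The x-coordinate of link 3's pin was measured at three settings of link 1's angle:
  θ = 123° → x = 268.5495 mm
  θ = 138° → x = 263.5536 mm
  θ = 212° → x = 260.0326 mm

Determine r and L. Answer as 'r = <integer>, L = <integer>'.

constraint per measurement: (x − r cos θ)² + (r sin θ − e)² = L²
subtracting the θ₁ and θ₂ equations cancels the r² and L² terms:
r = (x₁² − x₂²) / (2[(x₁cos θ₁ + e sin θ₁) − (x₂cos θ₂ + e sin θ₂)]) = 26.0000 → r = 26
L² = (x₁ − r cos θ₁)² + (r sin θ₁ − e)² = 80088.9882 → L = 283.0000 → L = 283
check at θ₃=212°: x = 260.0326 (printed 260.0326) ✓

r = 26, L = 283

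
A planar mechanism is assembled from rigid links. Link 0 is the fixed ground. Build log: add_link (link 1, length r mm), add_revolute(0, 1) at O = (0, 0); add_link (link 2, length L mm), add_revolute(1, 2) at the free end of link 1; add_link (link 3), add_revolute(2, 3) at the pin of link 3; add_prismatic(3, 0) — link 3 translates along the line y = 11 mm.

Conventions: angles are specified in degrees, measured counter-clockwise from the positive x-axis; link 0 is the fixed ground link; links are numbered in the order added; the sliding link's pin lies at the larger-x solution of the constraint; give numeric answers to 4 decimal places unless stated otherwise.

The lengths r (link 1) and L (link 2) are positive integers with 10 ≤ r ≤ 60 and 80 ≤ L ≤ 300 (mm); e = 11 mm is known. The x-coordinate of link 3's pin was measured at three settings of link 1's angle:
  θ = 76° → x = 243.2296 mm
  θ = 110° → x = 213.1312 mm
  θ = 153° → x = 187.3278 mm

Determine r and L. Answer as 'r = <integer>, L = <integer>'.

constraint per measurement: (x − r cos θ)² + (r sin θ − e)² = L²
subtracting the θ₁ and θ₂ equations cancels the r² and L² terms:
r = (x₁² − x₂²) / (2[(x₁cos θ₁ + e sin θ₁) − (x₂cos θ₂ + e sin θ₂)]) = 52.0000 → r = 52
L² = (x₁ − r cos θ₁)² + (r sin θ₁ − e)² = 54755.9932 → L = 234.0000 → L = 234
check at θ₃=153°: x = 187.3278 (printed 187.3278) ✓

r = 52, L = 234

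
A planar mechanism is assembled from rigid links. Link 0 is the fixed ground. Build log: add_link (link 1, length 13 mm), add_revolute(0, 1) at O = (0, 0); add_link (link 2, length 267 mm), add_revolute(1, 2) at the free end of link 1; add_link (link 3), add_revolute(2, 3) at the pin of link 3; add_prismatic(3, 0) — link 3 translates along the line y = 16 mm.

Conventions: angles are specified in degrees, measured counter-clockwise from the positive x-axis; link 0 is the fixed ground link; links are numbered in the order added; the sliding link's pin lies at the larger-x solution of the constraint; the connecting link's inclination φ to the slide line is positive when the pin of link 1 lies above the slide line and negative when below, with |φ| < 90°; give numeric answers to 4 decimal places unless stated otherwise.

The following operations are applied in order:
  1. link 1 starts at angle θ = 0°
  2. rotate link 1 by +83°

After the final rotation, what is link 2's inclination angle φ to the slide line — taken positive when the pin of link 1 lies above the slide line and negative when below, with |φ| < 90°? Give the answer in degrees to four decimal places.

geometry: r = 13 mm, L = 267 mm, e = 16 mm; θ starts at 0°
rotate link 1 by +83°: θ ← 0° +83° = 83°
h = r sin θ − e = 12.903100 − 16 = -3.096900
sin φ = h / L = -3.096900 / 267 = -0.01159888
φ = arcsin(-0.01159888) = -0.664582°

-0.6646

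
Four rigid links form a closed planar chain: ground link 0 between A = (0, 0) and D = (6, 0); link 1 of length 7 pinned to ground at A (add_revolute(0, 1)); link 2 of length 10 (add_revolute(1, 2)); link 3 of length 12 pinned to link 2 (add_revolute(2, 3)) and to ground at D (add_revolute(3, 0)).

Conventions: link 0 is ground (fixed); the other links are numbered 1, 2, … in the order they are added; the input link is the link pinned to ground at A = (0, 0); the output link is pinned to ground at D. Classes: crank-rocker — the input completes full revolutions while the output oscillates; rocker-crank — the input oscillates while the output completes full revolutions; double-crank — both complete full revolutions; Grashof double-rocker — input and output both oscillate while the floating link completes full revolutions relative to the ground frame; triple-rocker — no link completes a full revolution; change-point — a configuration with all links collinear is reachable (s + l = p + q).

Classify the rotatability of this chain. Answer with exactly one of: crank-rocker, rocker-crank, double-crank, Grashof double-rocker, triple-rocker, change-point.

lengths: ground=6, input=7, coupler=10, output=12
sorted: s=6 (shortest), l=12 (longest), p+q=17
s + l = 18 vs p + q = 17
s + l > p + q → non-Grashof → no link fully rotates → triple-rocker

triple-rocker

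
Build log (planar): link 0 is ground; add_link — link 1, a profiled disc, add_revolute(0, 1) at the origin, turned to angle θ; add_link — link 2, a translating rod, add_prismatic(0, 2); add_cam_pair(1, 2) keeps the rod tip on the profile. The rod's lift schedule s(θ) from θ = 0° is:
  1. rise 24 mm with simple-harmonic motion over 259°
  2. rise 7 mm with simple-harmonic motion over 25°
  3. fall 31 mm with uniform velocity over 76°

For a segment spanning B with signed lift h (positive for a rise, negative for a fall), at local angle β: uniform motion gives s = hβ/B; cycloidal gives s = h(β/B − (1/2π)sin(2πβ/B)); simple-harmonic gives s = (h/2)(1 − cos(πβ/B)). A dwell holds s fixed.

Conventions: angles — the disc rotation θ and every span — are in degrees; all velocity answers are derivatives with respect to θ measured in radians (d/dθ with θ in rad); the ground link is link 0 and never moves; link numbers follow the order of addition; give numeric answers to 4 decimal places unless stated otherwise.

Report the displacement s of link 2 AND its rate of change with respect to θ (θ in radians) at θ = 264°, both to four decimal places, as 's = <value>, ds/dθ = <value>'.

seg 1 [0°–259°] simple-harmonic, h=24: full span → s += 24 → s = 24.0000
seg 2 [259°–284°] simple-harmonic, h=7: θ=264° here. β=5, B=25. 7/2·(1 − cos(π·0.2000)) = 0.6684 → s = 24.6684
velocity in seg [259°–284°] (simple-harmonic), θ in radians: β = 5° = 0.0873 rad, B = 25° = 0.4363 rad; ds/dθ = (πh/(2B)) sin(πβ/B) = (π·7/(2·0.4363)) sin(π·0.2000) = 14.812188 mm/rad

s = 24.6684, ds/dθ = 14.8122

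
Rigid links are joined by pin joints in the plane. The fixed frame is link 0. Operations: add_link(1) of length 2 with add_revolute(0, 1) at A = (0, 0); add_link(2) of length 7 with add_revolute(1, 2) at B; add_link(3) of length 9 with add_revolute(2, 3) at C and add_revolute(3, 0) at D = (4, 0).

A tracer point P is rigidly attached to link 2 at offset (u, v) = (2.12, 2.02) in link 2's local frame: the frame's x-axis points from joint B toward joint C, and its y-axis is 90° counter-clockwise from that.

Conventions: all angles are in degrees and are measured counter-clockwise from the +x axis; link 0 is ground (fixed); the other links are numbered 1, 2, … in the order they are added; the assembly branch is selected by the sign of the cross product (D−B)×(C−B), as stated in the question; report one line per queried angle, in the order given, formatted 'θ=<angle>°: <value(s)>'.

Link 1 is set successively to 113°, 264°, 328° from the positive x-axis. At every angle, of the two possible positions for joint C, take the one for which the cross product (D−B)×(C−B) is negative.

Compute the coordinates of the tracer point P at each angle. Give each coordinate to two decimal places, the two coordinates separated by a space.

A=(0,0), D=(4.00,0)
θ=113°: B = A + 2.00·(cos113°, sin113°) = (-0.7815, 1.8410)
θ=113°: |BD| = 5.1236
θ=113°: circle(B,7.00) ∩ circle(D,9.00): a=-0.5610, h=6.9775
θ=113°:   candidates: C₊=(1.2022,8.5541) cross=35.750; C₋=(-3.8121,-4.4689) cross=-35.750
θ=113°:   branch - wants cross < 0 → take C=(-3.8121,-4.4689) (cross=-35.750)
θ=113°: ex = (C−B)/|BC| = (-0.4329,-0.9014); ey = (0.9014,-0.4329)
θ=113°: P = B + 2.12·ex + 2.02·ey = (0.1216,-0.9446)
θ=264°: B = A + 2.00·(cos264°, sin264°) = (-0.2091, -1.9890)
θ=264°: |BD| = 4.6554
θ=264°: circle(B,7.00) ∩ circle(D,9.00): a=-1.1092, h=6.9116
θ=264°:   candidates: C₊=(-4.1649,3.7860) cross=32.176; C₋=(1.7411,-8.7119) cross=-32.176
θ=264°:   branch - wants cross < 0 → take C=(1.7411,-8.7119) (cross=-32.176)
θ=264°: ex = (C−B)/|BC| = (0.2786,-0.9604); ey = (0.9604,0.2786)
θ=264°: P = B + 2.12·ex + 2.02·ey = (2.3216,-3.4624)
θ=328°: B = A + 2.00·(cos328°, sin328°) = (1.6961, -1.0598)
θ=328°: |BD| = 2.5360
θ=328°: circle(B,7.00) ∩ circle(D,9.00): a=-5.0412, h=4.8566
θ=328°:   candidates: C₊=(-4.9134,1.2455) cross=12.316; C₋=(-0.8541,-7.5788) cross=-12.316
θ=328°:   branch - wants cross < 0 → take C=(-0.8541,-7.5788) (cross=-12.316)
θ=328°: ex = (C−B)/|BC| = (-0.3643,-0.9313); ey = (0.9313,-0.3643)
θ=328°: P = B + 2.12·ex + 2.02·ey = (2.8049,-3.7701)

θ=113°: 0.12 -0.94
θ=264°: 2.32 -3.46
θ=328°: 2.80 -3.77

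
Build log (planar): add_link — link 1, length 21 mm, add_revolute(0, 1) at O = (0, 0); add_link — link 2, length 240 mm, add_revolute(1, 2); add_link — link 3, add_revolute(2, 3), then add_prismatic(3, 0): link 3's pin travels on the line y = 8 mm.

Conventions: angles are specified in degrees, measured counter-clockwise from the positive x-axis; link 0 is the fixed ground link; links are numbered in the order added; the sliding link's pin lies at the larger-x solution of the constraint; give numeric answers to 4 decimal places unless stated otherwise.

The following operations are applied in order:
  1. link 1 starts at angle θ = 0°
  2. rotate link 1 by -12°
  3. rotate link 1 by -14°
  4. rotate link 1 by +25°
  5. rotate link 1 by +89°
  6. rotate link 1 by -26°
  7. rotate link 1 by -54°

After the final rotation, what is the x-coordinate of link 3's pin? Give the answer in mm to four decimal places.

geometry: r = 21 mm, L = 240 mm, e = 8 mm; θ starts at 0°
rotate link 1 by -12°: θ ← 0° -12° = -12°
rotate link 1 by -14°: θ ← -12° -14° = -26°
rotate link 1 by +25°: θ ← -26° +25° = -1°
rotate link 1 by +89°: θ ← -1° +89° = 88°
rotate link 1 by -26°: θ ← 88° -26° = 62°
rotate link 1 by -54°: θ ← 62° -54° = 8°
crank pin P = (r cos θ, r sin θ) = (20.795629, 2.922635)
h = r sin θ − e = 2.922635 − 8 = -5.077365
x = r cos θ + √(L² − h²) = 20.795629 + 239.946286 = 260.741916

260.7419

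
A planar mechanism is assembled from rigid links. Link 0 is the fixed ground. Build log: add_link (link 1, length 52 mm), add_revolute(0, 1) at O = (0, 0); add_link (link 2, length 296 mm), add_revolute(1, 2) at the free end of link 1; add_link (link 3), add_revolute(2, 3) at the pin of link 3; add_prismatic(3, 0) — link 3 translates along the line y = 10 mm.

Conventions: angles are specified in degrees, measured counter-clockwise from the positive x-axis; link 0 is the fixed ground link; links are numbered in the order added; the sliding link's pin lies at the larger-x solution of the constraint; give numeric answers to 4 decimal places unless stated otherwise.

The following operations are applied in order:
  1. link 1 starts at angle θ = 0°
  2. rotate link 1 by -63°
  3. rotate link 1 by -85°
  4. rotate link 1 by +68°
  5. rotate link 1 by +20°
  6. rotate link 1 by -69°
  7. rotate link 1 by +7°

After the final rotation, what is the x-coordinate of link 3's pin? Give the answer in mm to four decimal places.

geometry: r = 52 mm, L = 296 mm, e = 10 mm; θ starts at 0°
rotate link 1 by -63°: θ ← 0° -63° = -63°
rotate link 1 by -85°: θ ← -63° -85° = -148°
rotate link 1 by +68°: θ ← -148° +68° = -80°
rotate link 1 by +20°: θ ← -80° +20° = -60°
rotate link 1 by -69°: θ ← -60° -69° = -129°
rotate link 1 by +7°: θ ← -129° +7° = -122°
crank pin P = (r cos θ, r sin θ) = (-27.555802, -44.098501)
h = r sin θ − e = -44.098501 − 10 = -54.098501
x = r cos θ + √(L² − h²) = -27.555802 + 291.014350 = 263.458549

263.4585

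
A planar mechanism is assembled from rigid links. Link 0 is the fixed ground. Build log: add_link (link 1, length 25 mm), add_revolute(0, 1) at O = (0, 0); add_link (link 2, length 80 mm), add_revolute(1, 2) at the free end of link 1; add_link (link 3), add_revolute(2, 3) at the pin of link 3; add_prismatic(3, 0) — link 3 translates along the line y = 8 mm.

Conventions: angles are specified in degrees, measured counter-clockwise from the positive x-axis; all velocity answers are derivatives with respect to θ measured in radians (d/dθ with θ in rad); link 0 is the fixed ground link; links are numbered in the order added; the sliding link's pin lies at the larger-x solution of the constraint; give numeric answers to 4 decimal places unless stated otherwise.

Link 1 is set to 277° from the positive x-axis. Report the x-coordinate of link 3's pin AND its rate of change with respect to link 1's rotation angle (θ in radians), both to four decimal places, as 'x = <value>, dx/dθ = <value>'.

geometry: r = 25 mm, L = 80 mm, e = 8 mm
crank pin P = (r cos θ, r sin θ) = (3.046734, -24.813654)
h = r sin θ − e = -24.813654 − 8 = -32.813654
x = r cos θ + √(L² − h²) = 3.046734 + 72.960703 = 76.007436
dx/dθ = −r sin θ − h·r cos θ/√(L² − h²) (θ in radians; h = -32.813654) = 26.183905

x = 76.0074, dx/dθ = 26.1839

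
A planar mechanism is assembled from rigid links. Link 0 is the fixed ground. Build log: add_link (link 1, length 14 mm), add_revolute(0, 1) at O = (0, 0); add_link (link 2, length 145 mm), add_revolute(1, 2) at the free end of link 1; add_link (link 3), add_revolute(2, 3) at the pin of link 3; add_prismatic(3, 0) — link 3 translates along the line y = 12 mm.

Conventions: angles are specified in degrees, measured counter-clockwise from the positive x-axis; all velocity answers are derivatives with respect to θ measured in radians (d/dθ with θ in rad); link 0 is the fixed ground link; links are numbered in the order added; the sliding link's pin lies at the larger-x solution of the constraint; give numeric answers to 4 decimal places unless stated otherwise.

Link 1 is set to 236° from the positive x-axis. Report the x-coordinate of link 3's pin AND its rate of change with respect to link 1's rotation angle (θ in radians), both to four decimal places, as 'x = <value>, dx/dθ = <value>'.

geometry: r = 14 mm, L = 145 mm, e = 12 mm
crank pin P = (r cos θ, r sin θ) = (-7.828701, -11.606526)
h = r sin θ − e = -11.606526 − 12 = -23.606526
x = r cos θ + √(L² − h²) = -7.828701 + 143.065481 = 135.236781
dx/dθ = −r sin θ − h·r cos θ/√(L² − h²) (θ in radians; h = -23.606526) = 10.314751

x = 135.2368, dx/dθ = 10.3148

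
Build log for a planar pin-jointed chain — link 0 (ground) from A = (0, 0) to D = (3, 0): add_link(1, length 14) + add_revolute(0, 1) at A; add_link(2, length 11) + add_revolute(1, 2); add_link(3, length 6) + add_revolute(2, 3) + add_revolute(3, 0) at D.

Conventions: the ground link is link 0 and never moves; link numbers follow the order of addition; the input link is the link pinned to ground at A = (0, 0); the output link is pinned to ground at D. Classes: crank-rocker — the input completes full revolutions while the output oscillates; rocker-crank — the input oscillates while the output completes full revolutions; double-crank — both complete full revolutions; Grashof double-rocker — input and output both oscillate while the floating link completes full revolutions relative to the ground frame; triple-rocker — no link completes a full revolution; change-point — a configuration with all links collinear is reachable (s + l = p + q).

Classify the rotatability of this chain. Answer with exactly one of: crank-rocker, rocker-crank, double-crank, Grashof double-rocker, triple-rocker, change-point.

lengths: ground=3, input=14, coupler=11, output=6
sorted: s=3 (shortest), l=14 (longest), p+q=17
s + l = 17 vs p + q = 17
s + l = p + q → change-point (collinear configuration reachable)

change-point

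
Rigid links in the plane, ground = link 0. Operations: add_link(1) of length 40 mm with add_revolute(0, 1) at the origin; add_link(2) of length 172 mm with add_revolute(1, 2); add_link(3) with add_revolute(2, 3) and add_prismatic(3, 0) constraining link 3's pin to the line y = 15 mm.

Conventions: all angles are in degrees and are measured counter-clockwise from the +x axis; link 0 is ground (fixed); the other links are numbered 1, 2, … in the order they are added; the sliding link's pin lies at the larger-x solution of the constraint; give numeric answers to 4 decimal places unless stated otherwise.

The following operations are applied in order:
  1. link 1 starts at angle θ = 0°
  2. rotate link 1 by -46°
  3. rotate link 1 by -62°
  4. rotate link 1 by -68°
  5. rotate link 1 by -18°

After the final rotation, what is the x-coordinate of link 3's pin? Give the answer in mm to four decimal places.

geometry: r = 40 mm, L = 172 mm, e = 15 mm; θ starts at 0°
rotate link 1 by -46°: θ ← 0° -46° = -46°
rotate link 1 by -62°: θ ← -46° -62° = -108°
rotate link 1 by -68°: θ ← -108° -68° = -176°
rotate link 1 by -18°: θ ← -176° -18° = -194°
crank pin P = (r cos θ, r sin θ) = (-38.811829, 9.676876)
h = r sin θ − e = 9.676876 − 15 = -5.323124
x = r cos θ + √(L² − h²) = -38.811829 + 171.917609 = 133.105780

133.1058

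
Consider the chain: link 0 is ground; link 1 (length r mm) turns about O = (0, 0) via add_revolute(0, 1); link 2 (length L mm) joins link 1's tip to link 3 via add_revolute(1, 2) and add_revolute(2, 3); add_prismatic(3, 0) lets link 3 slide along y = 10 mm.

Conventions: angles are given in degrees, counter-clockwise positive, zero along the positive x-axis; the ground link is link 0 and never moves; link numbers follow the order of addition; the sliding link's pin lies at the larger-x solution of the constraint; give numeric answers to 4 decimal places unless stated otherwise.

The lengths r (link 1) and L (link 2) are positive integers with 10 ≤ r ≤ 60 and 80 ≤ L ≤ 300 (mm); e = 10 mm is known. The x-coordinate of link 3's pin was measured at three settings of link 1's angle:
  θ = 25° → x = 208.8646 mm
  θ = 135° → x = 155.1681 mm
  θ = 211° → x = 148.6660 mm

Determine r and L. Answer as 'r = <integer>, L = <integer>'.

constraint per measurement: (x − r cos θ)² + (r sin θ − e)² = L²
subtracting the θ₁ and θ₂ equations cancels the r² and L² terms:
r = (x₁² − x₂²) / (2[(x₁cos θ₁ + e sin θ₁) − (x₂cos θ₂ + e sin θ₂)]) = 33.0000 → r = 33
L² = (x₁ − r cos θ₁)² + (r sin θ₁ − e)² = 32040.9826 → L = 179.0000 → L = 179
check at θ₃=211°: x = 148.6660 (printed 148.6660) ✓

r = 33, L = 179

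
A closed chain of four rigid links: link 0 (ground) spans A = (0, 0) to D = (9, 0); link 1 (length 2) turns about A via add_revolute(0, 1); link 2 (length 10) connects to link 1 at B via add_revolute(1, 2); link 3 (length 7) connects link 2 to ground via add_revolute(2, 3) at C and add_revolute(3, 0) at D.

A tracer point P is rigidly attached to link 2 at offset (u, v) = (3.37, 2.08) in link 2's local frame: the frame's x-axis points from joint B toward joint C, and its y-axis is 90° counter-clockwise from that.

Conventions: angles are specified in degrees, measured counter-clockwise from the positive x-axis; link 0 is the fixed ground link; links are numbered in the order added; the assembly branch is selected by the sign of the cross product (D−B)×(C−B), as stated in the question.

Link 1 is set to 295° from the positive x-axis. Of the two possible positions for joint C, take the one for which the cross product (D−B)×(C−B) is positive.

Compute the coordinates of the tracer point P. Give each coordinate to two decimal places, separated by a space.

A=(0,0), D=(9.00,0)
B = A + 2.00·(cos295°, sin295°) = (0.8452, -1.8126)
|BD| = 8.3538
circle(B,10.00) ∩ circle(D,7.00): a=7.2294, h=6.9091
  candidates: C₊=(6.4033,6.5005) cross=57.717; C₋=(9.4015,-6.9885) cross=-57.717
  branch + wants cross > 0 → take C=(6.4033,6.5005) (cross=57.717)
ex = (C−B)/|BC| = (0.5558,0.8313); ey = (-0.8313,0.5558)
P = B + 3.37·ex + 2.08·ey = (0.9892,2.1450)

0.99 2.14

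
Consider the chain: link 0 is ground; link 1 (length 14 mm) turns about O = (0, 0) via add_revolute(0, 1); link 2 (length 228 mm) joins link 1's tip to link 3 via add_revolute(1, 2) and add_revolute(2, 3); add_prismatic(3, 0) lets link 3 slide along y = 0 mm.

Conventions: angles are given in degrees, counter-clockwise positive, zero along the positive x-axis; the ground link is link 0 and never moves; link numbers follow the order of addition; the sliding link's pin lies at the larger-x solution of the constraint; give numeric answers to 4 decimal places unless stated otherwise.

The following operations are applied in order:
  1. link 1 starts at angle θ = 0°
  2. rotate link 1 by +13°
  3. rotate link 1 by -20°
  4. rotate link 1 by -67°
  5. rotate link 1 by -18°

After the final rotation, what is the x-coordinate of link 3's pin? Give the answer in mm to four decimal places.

geometry: r = 14 mm, L = 228 mm, e = 0 mm; θ starts at 0°
rotate link 1 by +13°: θ ← 0° +13° = 13°
rotate link 1 by -20°: θ ← 13° -20° = -7°
rotate link 1 by -67°: θ ← -7° -67° = -74°
rotate link 1 by -18°: θ ← -74° -18° = -92°
crank pin P = (r cos θ, r sin θ) = (-0.488593, -13.991472)
h = r sin θ − e = -13.991472 − 0 = -13.991472
x = r cos θ + √(L² − h²) = -0.488593 + 227.570294 = 227.081701

227.0817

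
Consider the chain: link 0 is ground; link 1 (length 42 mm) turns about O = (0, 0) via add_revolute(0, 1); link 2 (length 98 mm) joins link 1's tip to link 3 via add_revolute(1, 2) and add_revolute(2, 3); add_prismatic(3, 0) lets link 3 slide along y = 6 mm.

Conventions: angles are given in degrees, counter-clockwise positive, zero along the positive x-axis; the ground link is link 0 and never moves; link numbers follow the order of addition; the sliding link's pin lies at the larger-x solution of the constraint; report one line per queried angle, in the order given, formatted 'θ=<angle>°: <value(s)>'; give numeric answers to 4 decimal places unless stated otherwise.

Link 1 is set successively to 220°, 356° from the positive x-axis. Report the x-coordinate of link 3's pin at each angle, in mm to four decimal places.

geometry: r = 42 mm, L = 98 mm, e = 6 mm
θ=220°: crank pin P = (r cos θ, r sin θ) = (-32.173867, -26.997080)
θ=220°: h = r sin θ − e = -26.997080 − 6 = -32.997080
θ=220°: x = r cos θ + √(L² − h²) = -32.173867 + 92.277802 = 60.103935
θ=356°: crank pin P = (r cos θ, r sin θ) = (41.897690, -2.929772)
θ=356°: h = r sin θ − e = -2.929772 − 6 = -8.929772
θ=356°: x = r cos θ + √(L² − h²) = 41.897690 + 97.592311 = 139.490001

θ=220°: 60.1039
θ=356°: 139.4900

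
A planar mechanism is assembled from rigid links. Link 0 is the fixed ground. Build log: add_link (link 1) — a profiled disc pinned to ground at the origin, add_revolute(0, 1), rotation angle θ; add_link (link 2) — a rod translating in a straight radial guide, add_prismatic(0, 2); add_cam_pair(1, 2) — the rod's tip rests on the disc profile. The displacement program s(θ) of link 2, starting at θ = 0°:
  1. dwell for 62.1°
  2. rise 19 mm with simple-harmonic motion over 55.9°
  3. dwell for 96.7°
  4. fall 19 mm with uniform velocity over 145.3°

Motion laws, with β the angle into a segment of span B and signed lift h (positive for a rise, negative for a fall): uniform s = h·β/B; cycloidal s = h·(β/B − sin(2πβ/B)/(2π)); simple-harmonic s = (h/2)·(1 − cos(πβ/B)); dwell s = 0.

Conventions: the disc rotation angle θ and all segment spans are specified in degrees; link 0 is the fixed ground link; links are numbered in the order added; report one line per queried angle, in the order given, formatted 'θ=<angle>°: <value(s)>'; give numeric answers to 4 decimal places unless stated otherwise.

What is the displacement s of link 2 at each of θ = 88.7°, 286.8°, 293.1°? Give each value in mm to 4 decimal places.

seg 1 [0°–62.1°] dwell: s stays 0.0000
seg 2 [62.1°–118°] simple-harmonic, h=19: θ=88.7° here. β=26.6, B=55.9. 19/2·(1 − cos(π·0.4758)) = 8.7799 → s = 8.7799
seg 2 [62.1°–118°] simple-harmonic, h=19: full span → s += 19 → s = 19.0000
seg 3 [118°–214.7°] dwell: s stays 19.0000
seg 4 [214.7°–360°] uniform, h=-19: θ=286.8° here. β=72.1, B=145.3. -19·72.1/145.3 = -9.4281 → s = 9.5719
seg 4 [214.7°–360°] uniform, h=-19: θ=293.1° here. β=78.4, B=145.3. -19·78.4/145.3 = -10.2519 → s = 8.7481

θ=88.7°: 8.7799
θ=286.8°: 9.5719
θ=293.1°: 8.7481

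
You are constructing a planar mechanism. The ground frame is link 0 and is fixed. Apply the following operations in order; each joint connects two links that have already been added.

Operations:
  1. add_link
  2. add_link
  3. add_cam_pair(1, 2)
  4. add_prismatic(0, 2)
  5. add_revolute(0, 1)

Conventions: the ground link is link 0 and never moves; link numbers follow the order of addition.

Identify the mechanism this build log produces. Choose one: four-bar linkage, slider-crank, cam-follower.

links: 3 (incl. ground); joints: 1 revolute, 1 prismatic, 1 higher (cam) pair, forming one closed loop
3 links, revolute + prismatic + higher pair in one loop → cam-follower

cam-follower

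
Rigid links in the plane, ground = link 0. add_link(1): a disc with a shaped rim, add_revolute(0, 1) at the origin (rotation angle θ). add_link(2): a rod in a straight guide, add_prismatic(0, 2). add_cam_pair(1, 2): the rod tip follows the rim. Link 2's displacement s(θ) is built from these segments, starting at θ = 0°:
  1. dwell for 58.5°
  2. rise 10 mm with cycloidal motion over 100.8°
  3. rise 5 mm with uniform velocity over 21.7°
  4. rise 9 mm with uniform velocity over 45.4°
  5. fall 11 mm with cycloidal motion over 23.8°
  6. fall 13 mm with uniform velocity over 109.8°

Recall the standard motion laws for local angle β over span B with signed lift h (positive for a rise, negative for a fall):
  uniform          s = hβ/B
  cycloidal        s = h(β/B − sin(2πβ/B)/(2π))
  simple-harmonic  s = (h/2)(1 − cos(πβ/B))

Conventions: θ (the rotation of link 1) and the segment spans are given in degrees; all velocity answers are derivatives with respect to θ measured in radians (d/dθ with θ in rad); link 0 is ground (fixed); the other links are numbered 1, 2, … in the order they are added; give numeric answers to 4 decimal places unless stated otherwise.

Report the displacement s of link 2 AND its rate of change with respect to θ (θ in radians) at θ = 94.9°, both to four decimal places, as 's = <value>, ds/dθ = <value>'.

segment 1 (0° to 58.5°, dwell): s unchanged at 0.0000
θ = 94.9° falls in segment 2 (58.5° to 159.3°, cycloidal, h = 10): β = 94.9 − 58.5 = 36.4°, B = 100.8°; Δs = 10·(0.3611 − sin(2π·0.3611)/(2π)) = 2.3919; s = 0.0000 + 2.3919 = 2.3919
velocity in seg [58.5°–159.3°] (cycloidal), θ in radians: β = 36.4° = 0.6353 rad, B = 100.8° = 1.7593 rad; ds/dθ = (h/B)(1 − cos(2πβ/B)) = (10/1.7593)(1 − cos(2π·0.3611)) = 9.337777 mm/rad

s = 2.3919, ds/dθ = 9.3378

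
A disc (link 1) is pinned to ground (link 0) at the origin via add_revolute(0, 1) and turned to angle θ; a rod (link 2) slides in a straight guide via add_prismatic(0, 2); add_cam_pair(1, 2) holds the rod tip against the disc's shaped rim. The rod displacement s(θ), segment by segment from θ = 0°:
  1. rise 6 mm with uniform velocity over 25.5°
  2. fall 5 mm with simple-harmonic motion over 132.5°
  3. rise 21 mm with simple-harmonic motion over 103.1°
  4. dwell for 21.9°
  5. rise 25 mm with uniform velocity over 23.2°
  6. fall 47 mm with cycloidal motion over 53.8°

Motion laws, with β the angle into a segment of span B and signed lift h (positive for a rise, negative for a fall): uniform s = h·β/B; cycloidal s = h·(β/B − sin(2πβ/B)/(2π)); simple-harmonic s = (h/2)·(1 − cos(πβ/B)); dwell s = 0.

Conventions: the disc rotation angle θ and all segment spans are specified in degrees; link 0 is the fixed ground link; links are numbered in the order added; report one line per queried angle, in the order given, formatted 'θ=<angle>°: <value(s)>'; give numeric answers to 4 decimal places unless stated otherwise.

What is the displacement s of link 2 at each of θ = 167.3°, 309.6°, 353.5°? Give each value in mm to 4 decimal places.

segment 1 (0° to 25.5°, uniform, h = 6) is passed completely: s = 0.0000 + (6) = 6.0000
segment 2 (25.5° to 158°, simple-harmonic, h = -5) is passed completely: s = 6.0000 + (-5) = 1.0000
θ = 167.3° falls in segment 3 (158° to 261.1°, simple-harmonic, h = 21): β = 167.3 − 158 = 9.3°, B = 103.1°; Δs = 21/2·(1 − cos(π·0.0902)) = 0.4188; s = 1.0000 + 0.4188 = 1.4188
segment 3 (158° to 261.1°, simple-harmonic, h = 21) is passed completely: s = 1.0000 + (21) = 22.0000
segment 4 (261.1° to 283°, dwell): s unchanged at 22.0000
segment 5 (283° to 306.2°, uniform, h = 25) is passed completely: s = 22.0000 + (25) = 47.0000
θ = 309.6° falls in segment 6 (306.2° to 360°, cycloidal, h = -47): β = 309.6 − 306.2 = 3.4°, B = 53.8°; Δs = -47·(0.0632 − sin(2π·0.0632)/(2π)) = -0.0774; s = 47.0000 − 0.0774 = 46.9226
θ = 353.5° falls in segment 6 (306.2° to 360°, cycloidal, h = -47): β = 353.5 − 306.2 = 47.3°, B = 53.8°; Δs = -47·(0.8792 − sin(2π·0.8792)/(2π)) = -46.4701; s = 47.0000 − 46.4701 = 0.5299

θ=167.3°: 1.4188
θ=309.6°: 46.9226
θ=353.5°: 0.5299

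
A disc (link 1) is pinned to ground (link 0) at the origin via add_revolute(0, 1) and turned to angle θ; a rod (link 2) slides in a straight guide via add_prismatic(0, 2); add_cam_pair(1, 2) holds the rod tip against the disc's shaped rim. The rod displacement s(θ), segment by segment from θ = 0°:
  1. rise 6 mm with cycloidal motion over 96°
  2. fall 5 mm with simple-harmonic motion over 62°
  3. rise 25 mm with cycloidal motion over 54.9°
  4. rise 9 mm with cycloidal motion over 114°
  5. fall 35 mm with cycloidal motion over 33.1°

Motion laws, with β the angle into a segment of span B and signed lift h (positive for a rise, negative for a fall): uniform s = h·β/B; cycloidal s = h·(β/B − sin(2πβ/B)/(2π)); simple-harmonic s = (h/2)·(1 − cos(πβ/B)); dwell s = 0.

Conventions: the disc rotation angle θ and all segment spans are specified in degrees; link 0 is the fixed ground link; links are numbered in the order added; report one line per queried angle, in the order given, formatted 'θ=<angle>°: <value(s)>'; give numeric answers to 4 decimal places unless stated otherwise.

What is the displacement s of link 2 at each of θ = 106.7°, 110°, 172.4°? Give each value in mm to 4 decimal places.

segment 1 (0° to 96°, cycloidal, h = 6) is passed completely: s = 0.0000 + (6) = 6.0000
θ = 106.7° falls in segment 2 (96° to 158°, simple-harmonic, h = -5): β = 106.7 − 96 = 10.7°, B = 62°; Δs = -5/2·(1 − cos(π·0.1726)) = -0.3585; s = 6.0000 − 0.3585 = 5.6415
θ = 110° falls in segment 2 (96° to 158°, simple-harmonic, h = -5): β = 110 − 96 = 14°, B = 62°; Δs = -5/2·(1 − cos(π·0.2258)) = -0.6031; s = 6.0000 − 0.6031 = 5.3969
segment 2 (96° to 158°, simple-harmonic, h = -5) is passed completely: s = 6.0000 + (-5) = 1.0000
θ = 172.4° falls in segment 3 (158° to 212.9°, cycloidal, h = 25): β = 172.4 − 158 = 14.4°, B = 54.9°; Δs = 25·(0.2623 − sin(2π·0.2623)/(2π)) = 2.5904; s = 1.0000 + 2.5904 = 3.5904

θ=106.7°: 5.6415
θ=110°: 5.3969
θ=172.4°: 3.5904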